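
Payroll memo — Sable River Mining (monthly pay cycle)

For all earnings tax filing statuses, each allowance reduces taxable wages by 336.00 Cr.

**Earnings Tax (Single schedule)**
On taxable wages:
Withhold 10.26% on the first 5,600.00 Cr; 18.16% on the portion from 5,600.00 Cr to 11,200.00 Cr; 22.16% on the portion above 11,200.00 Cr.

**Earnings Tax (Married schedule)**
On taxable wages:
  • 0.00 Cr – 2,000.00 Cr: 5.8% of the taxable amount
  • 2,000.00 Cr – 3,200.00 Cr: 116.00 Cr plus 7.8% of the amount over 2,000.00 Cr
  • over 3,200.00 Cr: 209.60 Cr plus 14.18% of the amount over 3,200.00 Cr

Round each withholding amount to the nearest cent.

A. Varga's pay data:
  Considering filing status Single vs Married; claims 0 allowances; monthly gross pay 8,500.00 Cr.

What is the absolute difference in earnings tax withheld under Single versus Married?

140.06 Cr

Earnings Tax (Single): taxable = 8,500.00 Cr
  574.56 Cr + 18.16% × (8,500.00 Cr − 5,600.00 Cr) = 574.56 Cr + 18.16% × 2,900.00 Cr = 1,101.20 Cr
Earnings Tax (Married): taxable = 8,500.00 Cr
  209.60 Cr + 14.18% × (8,500.00 Cr − 3,200.00 Cr) = 209.60 Cr + 14.18% × 5,300.00 Cr = 961.14 Cr
Difference: |1,101.20 Cr − 961.14 Cr| = 140.06 Cr (higher under Single)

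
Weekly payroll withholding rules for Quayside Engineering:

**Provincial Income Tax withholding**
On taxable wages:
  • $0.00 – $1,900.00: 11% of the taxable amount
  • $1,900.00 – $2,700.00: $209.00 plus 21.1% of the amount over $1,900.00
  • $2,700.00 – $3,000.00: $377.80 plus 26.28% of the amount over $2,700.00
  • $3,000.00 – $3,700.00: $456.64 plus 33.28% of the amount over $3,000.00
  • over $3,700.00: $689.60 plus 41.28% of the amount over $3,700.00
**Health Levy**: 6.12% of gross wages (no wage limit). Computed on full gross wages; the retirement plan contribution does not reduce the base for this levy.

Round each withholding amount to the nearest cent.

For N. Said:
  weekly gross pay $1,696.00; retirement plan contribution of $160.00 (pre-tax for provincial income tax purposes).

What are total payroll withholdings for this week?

$272.76

Provincial Income Tax: taxable = $1,696.00 − $160.00 = $1,536.00
  11% × $1,536.00 = $168.96
Health Levy: 6.12% × $1,696.00 = $103.80
Total: $168.96 + $103.80 = $272.76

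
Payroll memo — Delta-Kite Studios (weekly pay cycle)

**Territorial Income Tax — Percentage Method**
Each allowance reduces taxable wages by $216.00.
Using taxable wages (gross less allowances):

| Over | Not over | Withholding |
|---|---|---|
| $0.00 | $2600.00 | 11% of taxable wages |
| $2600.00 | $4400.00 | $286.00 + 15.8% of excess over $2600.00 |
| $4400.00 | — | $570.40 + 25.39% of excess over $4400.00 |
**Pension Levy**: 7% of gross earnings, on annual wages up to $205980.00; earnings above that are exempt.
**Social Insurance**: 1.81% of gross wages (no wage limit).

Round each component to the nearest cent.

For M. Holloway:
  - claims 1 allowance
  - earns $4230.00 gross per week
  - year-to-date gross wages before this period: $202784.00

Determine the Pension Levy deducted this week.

$223.72

Pension Levy: cap $205980.00 − YTD $202784.00 = $3196.00 subject; 7% × $3196.00 = $223.72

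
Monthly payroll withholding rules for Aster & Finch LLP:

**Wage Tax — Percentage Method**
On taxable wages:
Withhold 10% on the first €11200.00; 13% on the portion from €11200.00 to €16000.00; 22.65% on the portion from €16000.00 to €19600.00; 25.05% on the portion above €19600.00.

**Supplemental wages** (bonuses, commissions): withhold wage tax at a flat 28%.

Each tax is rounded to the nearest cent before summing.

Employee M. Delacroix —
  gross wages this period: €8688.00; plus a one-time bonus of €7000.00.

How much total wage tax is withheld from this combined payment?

€2828.80

Wage Tax: taxable = €8688.00
  10% × €8688.00 = €868.80
Supplemental (28% flat on bonus): 28% × €7000.00 = €1960.00
Total wage tax: €868.80 + €1960.00 = €2828.80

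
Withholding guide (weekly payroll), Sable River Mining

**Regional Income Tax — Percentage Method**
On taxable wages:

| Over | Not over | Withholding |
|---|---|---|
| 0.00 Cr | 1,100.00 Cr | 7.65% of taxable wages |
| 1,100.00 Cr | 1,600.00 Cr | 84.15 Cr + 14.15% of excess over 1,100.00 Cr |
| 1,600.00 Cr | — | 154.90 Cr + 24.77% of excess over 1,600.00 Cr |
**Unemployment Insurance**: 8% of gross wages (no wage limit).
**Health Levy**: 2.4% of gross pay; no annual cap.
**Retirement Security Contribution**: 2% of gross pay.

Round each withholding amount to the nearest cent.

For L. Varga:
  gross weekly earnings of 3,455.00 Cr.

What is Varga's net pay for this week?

2,412.20 Cr

Regional Income Tax: taxable = 3,455.00 Cr
  154.90 Cr + 24.77% × (3,455.00 Cr − 1,600.00 Cr) = 154.90 Cr + 24.77% × 1,855.00 Cr = 614.38 Cr
Unemployment Insurance: 8% × 3,455.00 Cr = 276.40 Cr
Health Levy: 2.4% × 3,455.00 Cr = 82.92 Cr
Retirement Security Contribution: 2% × 3,455.00 Cr = 69.10 Cr
Total withheld: 614.38 Cr + 276.40 Cr + 82.92 Cr + 69.10 Cr = 1,042.80 Cr
Net pay: 3,455.00 Cr − 1,042.80 Cr = 2,412.20 Cr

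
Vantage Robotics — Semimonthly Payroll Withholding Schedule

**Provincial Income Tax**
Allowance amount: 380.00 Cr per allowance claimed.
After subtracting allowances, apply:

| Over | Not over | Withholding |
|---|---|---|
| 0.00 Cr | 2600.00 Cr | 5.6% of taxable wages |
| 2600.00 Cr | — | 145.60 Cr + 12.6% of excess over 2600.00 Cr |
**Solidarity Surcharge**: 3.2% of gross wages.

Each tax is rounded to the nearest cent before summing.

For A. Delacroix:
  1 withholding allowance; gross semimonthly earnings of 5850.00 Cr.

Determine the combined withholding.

Provincial Income Tax: taxable = 5850.00 Cr − 1×380.00 Cr = 5470.00 Cr
  145.60 Cr + 12.6% × (5470.00 Cr − 2600.00 Cr) = 145.60 Cr + 12.6% × 2870.00 Cr = 507.22 Cr
Solidarity Surcharge: 3.2% × 5850.00 Cr = 187.20 Cr
Total: 507.22 Cr + 187.20 Cr = 694.42 Cr

694.42 Cr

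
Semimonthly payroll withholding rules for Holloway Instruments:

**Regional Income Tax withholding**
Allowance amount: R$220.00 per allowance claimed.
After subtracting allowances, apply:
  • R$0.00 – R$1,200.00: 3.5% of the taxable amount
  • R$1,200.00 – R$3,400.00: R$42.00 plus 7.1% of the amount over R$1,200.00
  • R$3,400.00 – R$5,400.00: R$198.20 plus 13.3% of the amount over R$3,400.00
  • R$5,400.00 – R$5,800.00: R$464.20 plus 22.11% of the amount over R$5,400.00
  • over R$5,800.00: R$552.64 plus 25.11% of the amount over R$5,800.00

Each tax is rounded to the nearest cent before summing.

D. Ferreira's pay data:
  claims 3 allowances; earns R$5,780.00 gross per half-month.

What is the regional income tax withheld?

R$426.96

Regional Income Tax: taxable = R$5,780.00 − 3×R$220.00 = R$5,120.00
  R$198.20 + 13.3% × (R$5,120.00 − R$3,400.00) = R$198.20 + 13.3% × R$1,720.00 = R$426.96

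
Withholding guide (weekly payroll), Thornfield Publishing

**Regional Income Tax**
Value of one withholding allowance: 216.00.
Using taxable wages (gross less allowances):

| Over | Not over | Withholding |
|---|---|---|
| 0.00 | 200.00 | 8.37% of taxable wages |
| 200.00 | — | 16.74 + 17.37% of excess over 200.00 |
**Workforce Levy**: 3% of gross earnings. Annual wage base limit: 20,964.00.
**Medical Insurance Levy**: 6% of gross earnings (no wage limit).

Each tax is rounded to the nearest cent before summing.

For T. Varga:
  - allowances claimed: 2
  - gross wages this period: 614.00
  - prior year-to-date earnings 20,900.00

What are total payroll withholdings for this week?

53.99

Regional Income Tax: taxable = 614.00 − 2×216.00 = 182.00
  8.37% × 182.00 = 15.23
Workforce Levy: cap 20,964.00 − YTD 20,900.00 = 64.00 subject; 3% × 64.00 = 1.92
Medical Insurance Levy: 6% × 614.00 = 36.84
Total: 15.23 + 1.92 + 36.84 = 53.99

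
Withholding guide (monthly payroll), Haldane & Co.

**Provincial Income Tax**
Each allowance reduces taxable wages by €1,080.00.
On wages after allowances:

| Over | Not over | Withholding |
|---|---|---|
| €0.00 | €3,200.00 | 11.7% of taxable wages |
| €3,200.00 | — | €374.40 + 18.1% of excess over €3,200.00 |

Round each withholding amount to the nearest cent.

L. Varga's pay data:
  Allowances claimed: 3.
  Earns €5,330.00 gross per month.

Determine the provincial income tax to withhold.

€244.53

Provincial Income Tax: taxable = €5,330.00 − 3×€1,080.00 = €2,090.00
  11.7% × €2,090.00 = €244.53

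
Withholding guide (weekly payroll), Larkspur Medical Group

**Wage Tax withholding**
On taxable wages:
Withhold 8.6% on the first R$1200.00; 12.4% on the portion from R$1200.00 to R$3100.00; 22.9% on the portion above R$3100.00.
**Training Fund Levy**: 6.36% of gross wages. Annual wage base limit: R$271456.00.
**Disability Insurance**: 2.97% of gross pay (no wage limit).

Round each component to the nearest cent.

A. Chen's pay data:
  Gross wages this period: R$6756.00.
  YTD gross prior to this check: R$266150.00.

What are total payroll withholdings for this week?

Wage Tax: taxable = R$6756.00
  R$338.80 + 22.9% × (R$6756.00 − R$3100.00) = R$338.80 + 22.9% × R$3656.00 = R$1176.02
Training Fund Levy: cap R$271456.00 − YTD R$266150.00 = R$5306.00 subject; 6.36% × R$5306.00 = R$337.46
Disability Insurance: 2.97% × R$6756.00 = R$200.65
Total: R$1176.02 + R$337.46 + R$200.65 = R$1714.13

R$1714.13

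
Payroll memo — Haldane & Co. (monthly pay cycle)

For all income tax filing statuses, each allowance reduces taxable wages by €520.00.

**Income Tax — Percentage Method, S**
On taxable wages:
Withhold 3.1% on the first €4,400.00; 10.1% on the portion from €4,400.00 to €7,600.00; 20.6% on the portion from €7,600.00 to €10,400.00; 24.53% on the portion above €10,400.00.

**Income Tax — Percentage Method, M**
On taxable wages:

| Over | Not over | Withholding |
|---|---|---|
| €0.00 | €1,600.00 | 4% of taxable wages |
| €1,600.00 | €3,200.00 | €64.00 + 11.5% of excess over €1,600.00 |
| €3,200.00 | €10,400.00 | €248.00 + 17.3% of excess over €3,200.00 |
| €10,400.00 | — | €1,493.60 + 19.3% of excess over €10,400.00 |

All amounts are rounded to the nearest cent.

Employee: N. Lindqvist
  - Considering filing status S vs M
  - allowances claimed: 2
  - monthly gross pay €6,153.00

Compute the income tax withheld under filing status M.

Income Tax (M): taxable = €6,153.00 − 2×€520.00 = €5,113.00
  €248.00 + 17.3% × (€5,113.00 − €3,200.00) = €248.00 + 17.3% × €1,913.00 = €578.95

€578.95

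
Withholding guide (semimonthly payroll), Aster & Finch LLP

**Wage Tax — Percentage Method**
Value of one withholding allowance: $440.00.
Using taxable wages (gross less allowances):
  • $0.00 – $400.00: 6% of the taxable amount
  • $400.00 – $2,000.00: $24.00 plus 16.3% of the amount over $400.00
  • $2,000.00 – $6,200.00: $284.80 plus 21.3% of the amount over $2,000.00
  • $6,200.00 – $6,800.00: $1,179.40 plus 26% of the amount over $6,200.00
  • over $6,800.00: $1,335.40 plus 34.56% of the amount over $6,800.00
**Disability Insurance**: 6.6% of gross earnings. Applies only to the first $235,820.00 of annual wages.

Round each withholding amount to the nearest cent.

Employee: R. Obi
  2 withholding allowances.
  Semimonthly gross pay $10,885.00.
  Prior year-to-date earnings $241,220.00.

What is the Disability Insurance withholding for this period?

$0.00

Disability Insurance: YTD $241,220.00 ≥ cap $235,820.00 → $0.00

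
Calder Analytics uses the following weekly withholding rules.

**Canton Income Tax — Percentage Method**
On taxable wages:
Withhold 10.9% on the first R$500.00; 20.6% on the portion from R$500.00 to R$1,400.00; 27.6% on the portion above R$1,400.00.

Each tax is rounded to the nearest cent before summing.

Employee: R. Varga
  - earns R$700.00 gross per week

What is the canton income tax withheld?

Canton Income Tax: taxable = R$700.00
  R$54.50 + 20.6% × (R$700.00 − R$500.00) = R$54.50 + 20.6% × R$200.00 = R$95.70

R$95.70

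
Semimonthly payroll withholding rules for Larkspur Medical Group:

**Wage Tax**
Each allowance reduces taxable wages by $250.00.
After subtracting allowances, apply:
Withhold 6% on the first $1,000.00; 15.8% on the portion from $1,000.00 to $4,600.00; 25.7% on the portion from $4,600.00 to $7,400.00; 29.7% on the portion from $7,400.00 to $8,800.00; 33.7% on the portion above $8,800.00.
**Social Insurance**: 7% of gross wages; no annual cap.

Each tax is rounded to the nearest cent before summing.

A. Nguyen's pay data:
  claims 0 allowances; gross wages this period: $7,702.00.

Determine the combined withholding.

$1,977.23

Wage Tax: taxable = $7,702.00
  $1,348.40 + 29.7% × ($7,702.00 − $7,400.00) = $1,348.40 + 29.7% × $302.00 = $1,438.09
Social Insurance: 7% × $7,702.00 = $539.14
Total: $1,438.09 + $539.14 = $1,977.23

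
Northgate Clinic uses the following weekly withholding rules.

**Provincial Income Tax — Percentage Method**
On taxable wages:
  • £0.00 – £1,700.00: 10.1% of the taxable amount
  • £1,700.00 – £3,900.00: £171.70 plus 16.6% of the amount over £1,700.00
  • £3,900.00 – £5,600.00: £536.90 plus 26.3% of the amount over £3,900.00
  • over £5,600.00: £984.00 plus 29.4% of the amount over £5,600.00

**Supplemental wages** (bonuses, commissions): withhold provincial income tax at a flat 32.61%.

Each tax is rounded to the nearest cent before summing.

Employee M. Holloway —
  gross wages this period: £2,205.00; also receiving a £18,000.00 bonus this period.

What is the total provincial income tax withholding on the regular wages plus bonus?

£6,125.33

Provincial Income Tax: taxable = £2,205.00
  £171.70 + 16.6% × (£2,205.00 − £1,700.00) = £171.70 + 16.6% × £505.00 = £255.53
Supplemental (32.61% flat on bonus): 32.61% × £18,000.00 = £5,869.80
Total provincial income tax: £255.53 + £5,869.80 = £6,125.33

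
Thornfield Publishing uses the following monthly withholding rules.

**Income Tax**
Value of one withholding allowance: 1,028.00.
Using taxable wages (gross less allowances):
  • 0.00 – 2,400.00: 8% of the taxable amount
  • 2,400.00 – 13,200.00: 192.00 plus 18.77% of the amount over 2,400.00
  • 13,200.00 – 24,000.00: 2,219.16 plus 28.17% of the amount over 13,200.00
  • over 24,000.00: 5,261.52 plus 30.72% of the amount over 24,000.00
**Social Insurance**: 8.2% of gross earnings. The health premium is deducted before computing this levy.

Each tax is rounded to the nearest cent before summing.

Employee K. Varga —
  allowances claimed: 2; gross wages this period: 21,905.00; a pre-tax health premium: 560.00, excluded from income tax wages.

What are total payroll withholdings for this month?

5,684.72

Income Tax: taxable = 21,905.00 − 560.00 − 2×1,028.00 = 19,289.00
  2,219.16 + 28.17% × (19,289.00 − 13,200.00) = 2,219.16 + 28.17% × 6,089.00 = 3,934.43
Social Insurance: 8.2% × 21,345.00 = 1,750.29
Total: 3,934.43 + 1,750.29 = 5,684.72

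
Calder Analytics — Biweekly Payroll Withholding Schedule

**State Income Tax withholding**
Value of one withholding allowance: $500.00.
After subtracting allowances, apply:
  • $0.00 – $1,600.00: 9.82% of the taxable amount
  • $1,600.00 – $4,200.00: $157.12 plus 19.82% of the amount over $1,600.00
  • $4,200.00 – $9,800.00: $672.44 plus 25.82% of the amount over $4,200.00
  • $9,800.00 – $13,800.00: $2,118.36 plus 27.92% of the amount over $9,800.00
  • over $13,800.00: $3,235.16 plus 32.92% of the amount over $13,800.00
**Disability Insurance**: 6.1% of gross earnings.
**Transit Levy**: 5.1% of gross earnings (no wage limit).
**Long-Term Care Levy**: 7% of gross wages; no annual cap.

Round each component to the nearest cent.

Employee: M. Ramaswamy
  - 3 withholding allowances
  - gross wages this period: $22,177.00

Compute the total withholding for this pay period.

$9,535.29

State Income Tax: taxable = $22,177.00 − 3×$500.00 = $20,677.00
  $3,235.16 + 32.92% × ($20,677.00 − $13,800.00) = $3,235.16 + 32.92% × $6,877.00 = $5,499.07
Disability Insurance: 6.1% × $22,177.00 = $1,352.80
Transit Levy: 5.1% × $22,177.00 = $1,131.03
Long-Term Care Levy: 7% × $22,177.00 = $1,552.39
Total: $5,499.07 + $1,352.80 + $1,131.03 + $1,552.39 = $9,535.29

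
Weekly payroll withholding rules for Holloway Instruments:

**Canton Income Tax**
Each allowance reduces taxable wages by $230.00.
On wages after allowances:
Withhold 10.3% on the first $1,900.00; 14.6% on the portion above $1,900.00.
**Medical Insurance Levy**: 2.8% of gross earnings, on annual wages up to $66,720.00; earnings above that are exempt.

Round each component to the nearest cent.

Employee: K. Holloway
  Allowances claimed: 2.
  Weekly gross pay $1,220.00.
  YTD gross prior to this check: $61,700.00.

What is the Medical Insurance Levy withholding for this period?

$34.16

Medical Insurance Levy: 2.8% × $1,220.00 = $34.16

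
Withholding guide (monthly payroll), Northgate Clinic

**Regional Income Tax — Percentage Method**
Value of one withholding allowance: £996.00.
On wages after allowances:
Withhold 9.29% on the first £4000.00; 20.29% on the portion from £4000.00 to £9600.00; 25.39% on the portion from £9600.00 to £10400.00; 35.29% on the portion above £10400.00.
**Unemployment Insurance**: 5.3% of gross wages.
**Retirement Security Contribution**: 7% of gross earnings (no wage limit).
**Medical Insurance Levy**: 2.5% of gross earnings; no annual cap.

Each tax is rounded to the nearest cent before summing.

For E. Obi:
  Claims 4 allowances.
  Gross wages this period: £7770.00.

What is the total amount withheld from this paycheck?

£1501.68

Regional Income Tax: taxable = £7770.00 − 4×£996.00 = £3786.00
  9.29% × £3786.00 = £351.72
Unemployment Insurance: 5.3% × £7770.00 = £411.81
Retirement Security Contribution: 7% × £7770.00 = £543.90
Medical Insurance Levy: 2.5% × £7770.00 = £194.25
Total: £351.72 + £411.81 + £543.90 + £194.25 = £1501.68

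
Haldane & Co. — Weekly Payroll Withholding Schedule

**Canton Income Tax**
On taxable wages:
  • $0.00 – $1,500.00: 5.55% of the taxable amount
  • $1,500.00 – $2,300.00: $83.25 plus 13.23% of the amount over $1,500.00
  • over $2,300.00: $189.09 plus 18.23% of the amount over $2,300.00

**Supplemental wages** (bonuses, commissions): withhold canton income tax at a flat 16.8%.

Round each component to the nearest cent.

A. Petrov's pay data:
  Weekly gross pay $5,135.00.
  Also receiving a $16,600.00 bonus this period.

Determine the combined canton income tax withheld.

$3,494.71

Canton Income Tax: taxable = $5,135.00
  $189.09 + 18.23% × ($5,135.00 − $2,300.00) = $189.09 + 18.23% × $2,835.00 = $705.91
Supplemental (16.8% flat on bonus): 16.8% × $16,600.00 = $2,788.80
Total canton income tax: $705.91 + $2,788.80 = $3,494.71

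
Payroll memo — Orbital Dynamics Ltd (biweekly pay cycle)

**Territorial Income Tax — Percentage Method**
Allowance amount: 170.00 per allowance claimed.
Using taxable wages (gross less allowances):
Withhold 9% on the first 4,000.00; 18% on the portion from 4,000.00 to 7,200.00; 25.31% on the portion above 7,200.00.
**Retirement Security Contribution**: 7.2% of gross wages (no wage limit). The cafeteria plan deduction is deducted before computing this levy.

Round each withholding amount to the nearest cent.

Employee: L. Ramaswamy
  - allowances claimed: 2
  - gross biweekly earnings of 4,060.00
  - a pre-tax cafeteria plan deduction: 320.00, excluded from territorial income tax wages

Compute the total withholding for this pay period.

575.28

Territorial Income Tax: taxable = 4,060.00 − 320.00 − 2×170.00 = 3,400.00
  9% × 3,400.00 = 306.00
Retirement Security Contribution: 7.2% × 3,740.00 = 269.28
Total: 306.00 + 269.28 = 575.28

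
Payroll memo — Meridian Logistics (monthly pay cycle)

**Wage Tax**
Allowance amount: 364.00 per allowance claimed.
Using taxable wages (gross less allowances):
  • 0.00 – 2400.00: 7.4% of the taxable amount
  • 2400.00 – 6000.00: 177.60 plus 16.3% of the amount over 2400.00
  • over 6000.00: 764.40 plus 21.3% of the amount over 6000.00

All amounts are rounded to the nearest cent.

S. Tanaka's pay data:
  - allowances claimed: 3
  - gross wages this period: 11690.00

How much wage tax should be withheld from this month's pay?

Wage Tax: taxable = 11690.00 − 3×364.00 = 10598.00
  764.40 + 21.3% × (10598.00 − 6000.00) = 764.40 + 21.3% × 4598.00 = 1743.77

1743.77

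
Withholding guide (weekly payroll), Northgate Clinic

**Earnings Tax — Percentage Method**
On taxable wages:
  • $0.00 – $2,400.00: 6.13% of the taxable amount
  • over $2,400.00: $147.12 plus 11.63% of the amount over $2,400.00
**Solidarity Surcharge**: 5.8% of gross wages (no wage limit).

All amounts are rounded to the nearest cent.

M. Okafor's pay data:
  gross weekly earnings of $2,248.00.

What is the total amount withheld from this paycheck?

$268.18

Earnings Tax: taxable = $2,248.00
  6.13% × $2,248.00 = $137.80
Solidarity Surcharge: 5.8% × $2,248.00 = $130.38
Total: $137.80 + $130.38 = $268.18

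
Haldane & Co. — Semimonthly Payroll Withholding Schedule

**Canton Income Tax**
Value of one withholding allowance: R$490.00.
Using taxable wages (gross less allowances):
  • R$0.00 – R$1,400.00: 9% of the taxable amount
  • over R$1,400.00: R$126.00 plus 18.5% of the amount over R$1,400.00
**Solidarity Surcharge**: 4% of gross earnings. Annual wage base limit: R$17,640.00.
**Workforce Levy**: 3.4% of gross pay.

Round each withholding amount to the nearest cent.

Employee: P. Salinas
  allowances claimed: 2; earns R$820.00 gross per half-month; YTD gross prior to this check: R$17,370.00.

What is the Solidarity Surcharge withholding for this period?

Solidarity Surcharge: cap R$17,640.00 − YTD R$17,370.00 = R$270.00 subject; 4% × R$270.00 = R$10.80

R$10.80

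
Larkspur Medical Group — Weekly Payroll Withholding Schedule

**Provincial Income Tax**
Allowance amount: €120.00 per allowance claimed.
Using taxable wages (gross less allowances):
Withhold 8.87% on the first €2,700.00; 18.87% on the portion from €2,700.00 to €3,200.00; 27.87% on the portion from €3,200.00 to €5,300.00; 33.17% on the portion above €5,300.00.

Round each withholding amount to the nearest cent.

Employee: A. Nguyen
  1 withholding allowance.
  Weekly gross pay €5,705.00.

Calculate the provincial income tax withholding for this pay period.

Provincial Income Tax: taxable = €5,705.00 − 1×€120.00 = €5,585.00
  €919.11 + 33.17% × (€5,585.00 − €5,300.00) = €919.11 + 33.17% × €285.00 = €1,013.64

€1,013.64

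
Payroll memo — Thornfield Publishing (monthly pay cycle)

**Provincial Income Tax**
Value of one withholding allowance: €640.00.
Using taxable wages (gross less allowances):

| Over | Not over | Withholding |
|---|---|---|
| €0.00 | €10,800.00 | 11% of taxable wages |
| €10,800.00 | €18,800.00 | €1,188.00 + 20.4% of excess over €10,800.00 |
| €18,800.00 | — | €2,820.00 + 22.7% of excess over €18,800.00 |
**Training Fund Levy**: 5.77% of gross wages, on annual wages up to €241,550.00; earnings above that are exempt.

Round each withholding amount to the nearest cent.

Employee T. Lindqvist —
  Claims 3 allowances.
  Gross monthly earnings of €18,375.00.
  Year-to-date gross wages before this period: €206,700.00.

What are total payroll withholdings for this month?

Provincial Income Tax: taxable = €18,375.00 − 3×€640.00 = €16,455.00
  €1,188.00 + 20.4% × (€16,455.00 − €10,800.00) = €1,188.00 + 20.4% × €5,655.00 = €2,341.62
Training Fund Levy: 5.77% × €18,375.00 = €1,060.24
Total: €2,341.62 + €1,060.24 = €3,401.86

€3,401.86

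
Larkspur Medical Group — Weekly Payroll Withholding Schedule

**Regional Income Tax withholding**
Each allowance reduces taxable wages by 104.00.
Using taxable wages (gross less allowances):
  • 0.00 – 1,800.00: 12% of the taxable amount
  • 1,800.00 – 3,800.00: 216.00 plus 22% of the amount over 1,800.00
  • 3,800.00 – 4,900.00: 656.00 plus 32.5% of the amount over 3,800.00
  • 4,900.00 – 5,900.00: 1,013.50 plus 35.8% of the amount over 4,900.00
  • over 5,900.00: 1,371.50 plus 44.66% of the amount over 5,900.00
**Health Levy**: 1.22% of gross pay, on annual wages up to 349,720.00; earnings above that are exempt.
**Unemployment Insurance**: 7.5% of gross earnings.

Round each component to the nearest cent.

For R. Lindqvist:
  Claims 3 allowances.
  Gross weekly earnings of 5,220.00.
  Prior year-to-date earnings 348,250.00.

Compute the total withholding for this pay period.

1,425.79

Regional Income Tax: taxable = 5,220.00 − 3×104.00 = 4,908.00
  1,013.50 + 35.8% × (4,908.00 − 4,900.00) = 1,013.50 + 35.8% × 8.00 = 1,016.36
Health Levy: cap 349,720.00 − YTD 348,250.00 = 1,470.00 subject; 1.22% × 1,470.00 = 17.93
Unemployment Insurance: 7.5% × 5,220.00 = 391.50
Total: 1,016.36 + 17.93 + 391.50 = 1,425.79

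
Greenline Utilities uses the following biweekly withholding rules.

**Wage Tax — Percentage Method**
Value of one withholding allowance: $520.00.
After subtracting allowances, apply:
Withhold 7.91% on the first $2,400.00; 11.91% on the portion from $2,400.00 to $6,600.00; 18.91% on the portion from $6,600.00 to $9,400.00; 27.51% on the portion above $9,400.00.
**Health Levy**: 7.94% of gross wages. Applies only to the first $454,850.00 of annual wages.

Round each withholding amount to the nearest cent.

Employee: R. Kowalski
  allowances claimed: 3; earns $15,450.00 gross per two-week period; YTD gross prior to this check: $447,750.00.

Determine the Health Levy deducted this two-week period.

$563.74

Health Levy: cap $454,850.00 − YTD $447,750.00 = $7,100.00 subject; 7.94% × $7,100.00 = $563.74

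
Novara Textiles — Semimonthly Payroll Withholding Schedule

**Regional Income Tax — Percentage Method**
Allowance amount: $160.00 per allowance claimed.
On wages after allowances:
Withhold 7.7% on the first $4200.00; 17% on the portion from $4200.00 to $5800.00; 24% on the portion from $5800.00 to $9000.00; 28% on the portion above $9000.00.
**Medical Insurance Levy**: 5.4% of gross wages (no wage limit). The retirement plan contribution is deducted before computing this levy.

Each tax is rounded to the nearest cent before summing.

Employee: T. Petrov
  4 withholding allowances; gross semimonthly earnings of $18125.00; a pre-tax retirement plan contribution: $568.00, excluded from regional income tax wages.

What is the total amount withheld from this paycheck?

Regional Income Tax: taxable = $18125.00 − $568.00 − 4×$160.00 = $16917.00
  $1363.40 + 28% × ($16917.00 − $9000.00) = $1363.40 + 28% × $7917.00 = $3580.16
Medical Insurance Levy: 5.4% × $17557.00 = $948.08
Total: $3580.16 + $948.08 = $4528.24

$4528.24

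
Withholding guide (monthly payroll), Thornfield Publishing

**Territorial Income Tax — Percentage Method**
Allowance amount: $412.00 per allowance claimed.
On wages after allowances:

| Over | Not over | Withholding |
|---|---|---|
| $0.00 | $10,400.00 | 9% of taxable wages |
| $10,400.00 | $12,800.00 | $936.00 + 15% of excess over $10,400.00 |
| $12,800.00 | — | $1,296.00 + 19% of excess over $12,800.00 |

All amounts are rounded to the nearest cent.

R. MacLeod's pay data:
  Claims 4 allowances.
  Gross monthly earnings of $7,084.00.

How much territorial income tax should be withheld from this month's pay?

$489.24

Territorial Income Tax: taxable = $7,084.00 − 4×$412.00 = $5,436.00
  9% × $5,436.00 = $489.24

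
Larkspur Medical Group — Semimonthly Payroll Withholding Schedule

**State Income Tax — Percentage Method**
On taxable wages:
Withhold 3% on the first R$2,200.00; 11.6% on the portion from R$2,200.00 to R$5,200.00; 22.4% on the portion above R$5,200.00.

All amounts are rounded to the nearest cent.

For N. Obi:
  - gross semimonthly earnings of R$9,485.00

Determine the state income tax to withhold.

R$1,373.84

State Income Tax: taxable = R$9,485.00
  R$414.00 + 22.4% × (R$9,485.00 − R$5,200.00) = R$414.00 + 22.4% × R$4,285.00 = R$1,373.84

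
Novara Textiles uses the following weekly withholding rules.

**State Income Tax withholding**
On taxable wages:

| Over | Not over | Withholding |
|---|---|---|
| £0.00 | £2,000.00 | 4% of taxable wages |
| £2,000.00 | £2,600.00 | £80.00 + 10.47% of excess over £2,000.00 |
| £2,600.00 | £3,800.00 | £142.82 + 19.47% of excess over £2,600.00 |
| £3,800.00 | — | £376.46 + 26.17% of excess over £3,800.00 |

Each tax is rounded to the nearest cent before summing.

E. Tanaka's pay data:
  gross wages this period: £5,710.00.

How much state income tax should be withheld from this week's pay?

State Income Tax: taxable = £5,710.00
  £376.46 + 26.17% × (£5,710.00 − £3,800.00) = £376.46 + 26.17% × £1,910.00 = £876.31

£876.31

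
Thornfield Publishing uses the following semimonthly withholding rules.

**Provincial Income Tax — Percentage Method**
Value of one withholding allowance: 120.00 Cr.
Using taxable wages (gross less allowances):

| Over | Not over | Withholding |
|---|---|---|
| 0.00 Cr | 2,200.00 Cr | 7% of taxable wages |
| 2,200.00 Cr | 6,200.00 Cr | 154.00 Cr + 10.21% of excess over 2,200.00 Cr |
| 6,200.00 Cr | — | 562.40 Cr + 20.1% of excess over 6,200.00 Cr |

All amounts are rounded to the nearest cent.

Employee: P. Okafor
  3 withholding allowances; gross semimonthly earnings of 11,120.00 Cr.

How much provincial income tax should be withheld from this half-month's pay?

Provincial Income Tax: taxable = 11,120.00 Cr − 3×120.00 Cr = 10,760.00 Cr
  562.40 Cr + 20.1% × (10,760.00 Cr − 6,200.00 Cr) = 562.40 Cr + 20.1% × 4,560.00 Cr = 1,478.96 Cr

1,478.96 Cr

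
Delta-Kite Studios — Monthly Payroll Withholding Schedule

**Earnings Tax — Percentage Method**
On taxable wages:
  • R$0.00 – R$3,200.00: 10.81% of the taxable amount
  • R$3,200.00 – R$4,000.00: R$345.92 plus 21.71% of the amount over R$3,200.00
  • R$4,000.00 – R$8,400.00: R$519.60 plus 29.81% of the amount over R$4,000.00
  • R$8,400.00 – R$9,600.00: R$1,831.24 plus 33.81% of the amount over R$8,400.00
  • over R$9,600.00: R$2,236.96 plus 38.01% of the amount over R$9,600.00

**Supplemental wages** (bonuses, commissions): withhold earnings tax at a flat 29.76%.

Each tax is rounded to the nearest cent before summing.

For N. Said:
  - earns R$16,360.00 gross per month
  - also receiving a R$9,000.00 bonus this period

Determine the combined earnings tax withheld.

Earnings Tax: taxable = R$16,360.00
  R$2,236.96 + 38.01% × (R$16,360.00 − R$9,600.00) = R$2,236.96 + 38.01% × R$6,760.00 = R$4,806.44
Supplemental (29.76% flat on bonus): 29.76% × R$9,000.00 = R$2,678.40
Total earnings tax: R$4,806.44 + R$2,678.40 = R$7,484.84

R$7,484.84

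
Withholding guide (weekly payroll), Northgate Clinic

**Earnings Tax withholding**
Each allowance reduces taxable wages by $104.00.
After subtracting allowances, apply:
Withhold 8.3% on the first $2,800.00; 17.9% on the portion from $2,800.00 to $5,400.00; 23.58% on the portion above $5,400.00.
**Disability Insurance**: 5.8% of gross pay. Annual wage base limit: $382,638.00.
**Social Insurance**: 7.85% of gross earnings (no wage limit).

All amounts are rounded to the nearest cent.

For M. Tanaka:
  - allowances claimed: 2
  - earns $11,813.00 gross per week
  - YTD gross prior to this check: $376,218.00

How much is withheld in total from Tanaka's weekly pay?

Earnings Tax: taxable = $11,813.00 − 2×$104.00 = $11,605.00
  $697.80 + 23.58% × ($11,605.00 − $5,400.00) = $697.80 + 23.58% × $6,205.00 = $2,160.94
Disability Insurance: cap $382,638.00 − YTD $376,218.00 = $6,420.00 subject; 5.8% × $6,420.00 = $372.36
Social Insurance: 7.85% × $11,813.00 = $927.32
Total: $2,160.94 + $372.36 + $927.32 = $3,460.62

$3,460.62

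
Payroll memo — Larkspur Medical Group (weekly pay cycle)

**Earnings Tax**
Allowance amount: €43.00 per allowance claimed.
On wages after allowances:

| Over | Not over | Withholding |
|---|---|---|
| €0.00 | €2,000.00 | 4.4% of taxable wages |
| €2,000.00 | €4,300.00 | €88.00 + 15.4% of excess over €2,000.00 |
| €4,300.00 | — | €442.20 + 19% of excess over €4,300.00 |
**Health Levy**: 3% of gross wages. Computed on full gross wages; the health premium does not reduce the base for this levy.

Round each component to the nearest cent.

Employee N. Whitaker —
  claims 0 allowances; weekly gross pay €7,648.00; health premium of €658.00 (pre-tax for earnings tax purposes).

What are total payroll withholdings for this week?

Earnings Tax: taxable = €7,648.00 − €658.00 = €6,990.00
  €442.20 + 19% × (€6,990.00 − €4,300.00) = €442.20 + 19% × €2,690.00 = €953.30
Health Levy: 3% × €7,648.00 = €229.44
Total: €953.30 + €229.44 = €1,182.74

€1,182.74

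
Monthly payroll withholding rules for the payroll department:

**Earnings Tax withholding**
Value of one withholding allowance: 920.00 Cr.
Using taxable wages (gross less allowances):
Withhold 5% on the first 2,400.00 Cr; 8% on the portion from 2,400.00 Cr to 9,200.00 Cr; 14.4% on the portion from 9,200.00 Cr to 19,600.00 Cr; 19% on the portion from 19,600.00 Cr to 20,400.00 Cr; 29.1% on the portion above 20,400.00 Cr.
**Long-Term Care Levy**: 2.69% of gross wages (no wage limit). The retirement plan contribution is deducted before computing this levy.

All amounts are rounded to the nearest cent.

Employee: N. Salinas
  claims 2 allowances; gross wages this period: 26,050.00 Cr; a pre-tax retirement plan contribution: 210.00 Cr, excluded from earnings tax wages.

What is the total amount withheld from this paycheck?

4,056.30 Cr

Earnings Tax: taxable = 26,050.00 Cr − 210.00 Cr − 2×920.00 Cr = 24,000.00 Cr
  2,313.60 Cr + 29.1% × (24,000.00 Cr − 20,400.00 Cr) = 2,313.60 Cr + 29.1% × 3,600.00 Cr = 3,361.20 Cr
Long-Term Care Levy: 2.69% × 25,840.00 Cr = 695.10 Cr
Total: 3,361.20 Cr + 695.10 Cr = 4,056.30 Cr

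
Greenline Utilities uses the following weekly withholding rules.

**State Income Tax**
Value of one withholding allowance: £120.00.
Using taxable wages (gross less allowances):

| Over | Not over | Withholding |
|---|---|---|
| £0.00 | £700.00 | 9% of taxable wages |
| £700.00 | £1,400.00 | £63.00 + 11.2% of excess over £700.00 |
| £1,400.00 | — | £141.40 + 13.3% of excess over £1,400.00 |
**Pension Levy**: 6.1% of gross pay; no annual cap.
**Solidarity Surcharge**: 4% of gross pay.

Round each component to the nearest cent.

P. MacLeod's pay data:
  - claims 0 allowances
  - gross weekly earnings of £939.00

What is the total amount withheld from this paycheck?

£184.61

State Income Tax: taxable = £939.00
  £63.00 + 11.2% × (£939.00 − £700.00) = £63.00 + 11.2% × £239.00 = £89.77
Pension Levy: 6.1% × £939.00 = £57.28
Solidarity Surcharge: 4% × £939.00 = £37.56
Total: £89.77 + £57.28 + £37.56 = £184.61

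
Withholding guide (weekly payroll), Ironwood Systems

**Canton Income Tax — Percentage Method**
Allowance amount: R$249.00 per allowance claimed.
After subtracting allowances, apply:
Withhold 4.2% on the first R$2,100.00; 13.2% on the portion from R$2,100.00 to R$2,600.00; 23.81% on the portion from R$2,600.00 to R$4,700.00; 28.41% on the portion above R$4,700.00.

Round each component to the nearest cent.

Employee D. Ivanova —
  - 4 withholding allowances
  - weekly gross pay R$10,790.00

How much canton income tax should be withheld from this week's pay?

Canton Income Tax: taxable = R$10,790.00 − 4×R$249.00 = R$9,794.00
  R$654.21 + 28.41% × (R$9,794.00 − R$4,700.00) = R$654.21 + 28.41% × R$5,094.00 = R$2,101.42

R$2,101.42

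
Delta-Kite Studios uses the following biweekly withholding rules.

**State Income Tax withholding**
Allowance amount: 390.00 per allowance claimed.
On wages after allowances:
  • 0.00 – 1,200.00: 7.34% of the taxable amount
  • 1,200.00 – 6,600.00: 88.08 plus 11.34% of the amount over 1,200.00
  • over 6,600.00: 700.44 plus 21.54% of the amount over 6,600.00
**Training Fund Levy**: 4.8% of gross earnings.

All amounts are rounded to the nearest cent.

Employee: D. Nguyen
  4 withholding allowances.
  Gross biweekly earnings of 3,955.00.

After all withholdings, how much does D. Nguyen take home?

State Income Tax: taxable = 3,955.00 − 4×390.00 = 2,395.00
  88.08 + 11.34% × (2,395.00 − 1,200.00) = 88.08 + 11.34% × 1,195.00 = 223.59
Training Fund Levy: 4.8% × 3,955.00 = 189.84
Total withheld: 223.59 + 189.84 = 413.43
Net pay: 3,955.00 − 413.43 = 3,541.57

3,541.57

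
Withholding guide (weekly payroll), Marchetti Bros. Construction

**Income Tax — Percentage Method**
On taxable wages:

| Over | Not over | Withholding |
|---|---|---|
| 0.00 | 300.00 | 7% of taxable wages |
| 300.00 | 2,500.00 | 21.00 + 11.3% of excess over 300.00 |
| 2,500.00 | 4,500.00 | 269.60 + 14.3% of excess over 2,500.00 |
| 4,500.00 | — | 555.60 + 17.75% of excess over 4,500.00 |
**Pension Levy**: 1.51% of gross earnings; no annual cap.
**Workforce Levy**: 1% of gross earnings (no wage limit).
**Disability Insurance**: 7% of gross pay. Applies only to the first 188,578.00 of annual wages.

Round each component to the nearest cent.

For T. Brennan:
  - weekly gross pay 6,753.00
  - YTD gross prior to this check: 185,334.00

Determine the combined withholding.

Income Tax: taxable = 6,753.00
  555.60 + 17.75% × (6,753.00 − 4,500.00) = 555.60 + 17.75% × 2,253.00 = 955.51
Pension Levy: 1.51% × 6,753.00 = 101.97
Workforce Levy: 1% × 6,753.00 = 67.53
Disability Insurance: cap 188,578.00 − YTD 185,334.00 = 3,244.00 subject; 7% × 3,244.00 = 227.08
Total: 955.51 + 101.97 + 67.53 + 227.08 = 1,352.09

1,352.09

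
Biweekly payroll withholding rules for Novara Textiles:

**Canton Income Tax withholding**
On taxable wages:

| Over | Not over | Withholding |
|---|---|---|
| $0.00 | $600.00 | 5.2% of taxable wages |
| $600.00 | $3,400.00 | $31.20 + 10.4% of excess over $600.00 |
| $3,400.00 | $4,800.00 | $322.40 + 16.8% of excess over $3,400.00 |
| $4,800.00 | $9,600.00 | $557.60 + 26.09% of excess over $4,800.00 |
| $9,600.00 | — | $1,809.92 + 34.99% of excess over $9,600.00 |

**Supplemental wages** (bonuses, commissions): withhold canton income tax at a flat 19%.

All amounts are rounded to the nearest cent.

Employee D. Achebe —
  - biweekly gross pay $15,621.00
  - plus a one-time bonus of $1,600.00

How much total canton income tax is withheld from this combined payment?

$4,220.67

Canton Income Tax: taxable = $15,621.00
  $1,809.92 + 34.99% × ($15,621.00 − $9,600.00) = $1,809.92 + 34.99% × $6,021.00 = $3,916.67
Supplemental (19% flat on bonus): 19% × $1,600.00 = $304.00
Total canton income tax: $3,916.67 + $304.00 = $4,220.67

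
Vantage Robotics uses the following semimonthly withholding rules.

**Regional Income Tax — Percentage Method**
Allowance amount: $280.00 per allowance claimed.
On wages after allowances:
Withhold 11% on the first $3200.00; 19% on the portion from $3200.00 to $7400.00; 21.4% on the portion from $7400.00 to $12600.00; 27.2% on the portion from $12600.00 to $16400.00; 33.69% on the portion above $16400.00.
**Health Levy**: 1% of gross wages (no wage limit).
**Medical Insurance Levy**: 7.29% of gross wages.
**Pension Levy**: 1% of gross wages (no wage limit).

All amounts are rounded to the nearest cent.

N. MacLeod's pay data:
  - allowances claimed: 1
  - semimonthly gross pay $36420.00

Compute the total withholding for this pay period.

Regional Income Tax: taxable = $36420.00 − 1×$280.00 = $36140.00
  $3296.40 + 33.69% × ($36140.00 − $16400.00) = $3296.40 + 33.69% × $19740.00 = $9946.81
Health Levy: 1% × $36420.00 = $364.20
Medical Insurance Levy: 7.29% × $36420.00 = $2655.02
Pension Levy: 1% × $36420.00 = $364.20
Total: $9946.81 + $364.20 + $2655.02 + $364.20 = $13330.23

$13330.23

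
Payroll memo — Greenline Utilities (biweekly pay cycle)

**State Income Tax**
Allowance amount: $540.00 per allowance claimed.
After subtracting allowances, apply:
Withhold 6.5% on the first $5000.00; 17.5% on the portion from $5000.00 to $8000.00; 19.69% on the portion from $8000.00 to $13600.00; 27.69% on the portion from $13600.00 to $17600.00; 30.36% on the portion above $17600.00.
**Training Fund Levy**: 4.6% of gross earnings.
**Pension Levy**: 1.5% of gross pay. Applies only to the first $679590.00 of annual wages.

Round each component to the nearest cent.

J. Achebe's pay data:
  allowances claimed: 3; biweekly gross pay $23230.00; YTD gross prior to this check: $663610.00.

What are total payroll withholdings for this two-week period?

State Income Tax: taxable = $23230.00 − 3×$540.00 = $21610.00
  $3060.24 + 30.36% × ($21610.00 − $17600.00) = $3060.24 + 30.36% × $4010.00 = $4277.68
Training Fund Levy: 4.6% × $23230.00 = $1068.58
Pension Levy: cap $679590.00 − YTD $663610.00 = $15980.00 subject; 1.5% × $15980.00 = $239.70
Total: $4277.68 + $1068.58 + $239.70 = $5585.96

$5585.96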